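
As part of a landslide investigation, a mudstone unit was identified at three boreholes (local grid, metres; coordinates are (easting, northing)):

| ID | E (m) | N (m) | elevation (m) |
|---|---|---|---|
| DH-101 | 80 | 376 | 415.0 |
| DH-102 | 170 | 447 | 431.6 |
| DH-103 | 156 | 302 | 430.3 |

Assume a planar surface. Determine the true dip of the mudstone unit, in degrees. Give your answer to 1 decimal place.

10.9°

Let the plane be z = a·E + b·N + c.
DH-102−DH-101: 90a + 71b = 16.6;  DH-103−DH-101: 76a − 74b = 15.3.
Solving gives a = 0.19200, b = −0.00957.
Gradient magnitude |∇z| = √(a² + b²) = √(0.03686 + 0.00009) = 0.19223.
True dip = arctan(0.19223) = 10.9°, dipping toward W (azimuth ≈ 273°).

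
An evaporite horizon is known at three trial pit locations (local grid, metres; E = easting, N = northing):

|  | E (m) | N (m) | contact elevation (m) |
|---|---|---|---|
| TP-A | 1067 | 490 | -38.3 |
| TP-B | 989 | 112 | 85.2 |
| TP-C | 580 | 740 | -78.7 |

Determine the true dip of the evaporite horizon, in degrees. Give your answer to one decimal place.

Two edge vectors: TP-A→TP-B = (-78, -378, 123.5), TP-A→TP-C = (-487, 250, -40.4).
Normal n = (TP-A→TP-B) × (TP-A→TP-C) = (-15603.8, -63295.7, -203586).
So ∂z/∂E = −n_x/n_z = −0.07664 and ∂z/∂N = −n_y/n_z = −0.31090.
Gradient magnitude |∇z| = √(a² + b²) = √(0.00587 + 0.09666) = 0.32021.
True dip = arctan(0.32021) = 17.8°, dipping toward NNE (azimuth ≈ 014°).

17.8°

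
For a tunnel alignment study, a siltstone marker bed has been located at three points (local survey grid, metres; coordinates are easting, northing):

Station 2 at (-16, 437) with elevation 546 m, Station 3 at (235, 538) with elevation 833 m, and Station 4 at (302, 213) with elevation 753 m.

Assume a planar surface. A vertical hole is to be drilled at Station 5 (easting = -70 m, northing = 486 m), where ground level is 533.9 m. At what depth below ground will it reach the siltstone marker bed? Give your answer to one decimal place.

Let the plane be z = a·easting + b·northing + c.
Station 3−Station 2: 251a + 101b = 287;  Station 4−Station 2: 318a − 224b = 207.
Solving gives a = 0.96438, b = 0.44496.
Then c = 546 − a·-16 − b·437 = 366.98.
At (-70, 486): z_contact = −67.51 + 216.25 + 366.98 = 515.73 m.
Depth below ground = 533.9 − 515.73 = 18.2 m.

18.2 m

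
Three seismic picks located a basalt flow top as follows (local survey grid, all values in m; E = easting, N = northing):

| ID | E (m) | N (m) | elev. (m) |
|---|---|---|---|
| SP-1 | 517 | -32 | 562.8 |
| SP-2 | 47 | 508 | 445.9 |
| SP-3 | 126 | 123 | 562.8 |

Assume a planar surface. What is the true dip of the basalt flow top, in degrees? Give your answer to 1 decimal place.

Two edge vectors: SP-1→SP-2 = (-470, 540, -116.9), SP-1→SP-3 = (-391, 155, 0).
Normal n = (SP-1→SP-2) × (SP-1→SP-3) = (18119.5, 45707.9, 138290).
So ∂z/∂E = −n_x/n_z = −0.13103 and ∂z/∂N = −n_y/n_z = −0.33052.
Gradient magnitude |∇z| = √(a² + b²) = √(0.01717 + 0.10924) = 0.35555.
True dip = arctan(0.35555) = 19.6°, dipping toward NNE (azimuth ≈ 022°).

19.6°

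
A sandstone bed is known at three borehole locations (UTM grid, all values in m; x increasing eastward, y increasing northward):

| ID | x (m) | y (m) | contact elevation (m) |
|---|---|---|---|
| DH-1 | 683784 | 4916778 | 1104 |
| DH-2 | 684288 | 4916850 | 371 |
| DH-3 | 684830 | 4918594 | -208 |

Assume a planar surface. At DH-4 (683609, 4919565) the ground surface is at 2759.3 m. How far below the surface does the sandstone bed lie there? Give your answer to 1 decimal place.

Let the plane be z = a·x + b·y + c.
DH-2−DH-1: 504a + 72b = −733;  DH-3−DH-1: 1046a + 1816b = −1312.
Solving gives a = −1.472303179, b = 0.125566699.
Then c = 1104 − a·683784 − b·4916778 = 390457.77.
At (683609, 4919565): z_contact = −1006479.70 + 617733.54 + 390457.77 = 1711.61 m.
Depth below ground = 2759.3 − 1711.61 = 1047.7 m.

1047.7 m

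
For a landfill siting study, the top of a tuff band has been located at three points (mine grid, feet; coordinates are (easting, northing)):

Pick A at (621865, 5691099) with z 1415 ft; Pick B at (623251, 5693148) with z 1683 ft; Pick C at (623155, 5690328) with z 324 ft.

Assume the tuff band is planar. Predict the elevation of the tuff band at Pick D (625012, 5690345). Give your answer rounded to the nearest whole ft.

-683 ft

Let the plane be z = a·E + b·N + c.
Pick B−Pick A: 1386a + 2049b = 268;  Pick C−Pick A: 1290a − 771b = −1091.
Solving gives a = −0.54658717, b = 0.50052212.
Then c = 1415 − a·621865 − b·5691099 = −2507202.49.
At (625012, 5690345): z = −341623.5 + 2848143.5 − 2507202.49 = -682.5 ft.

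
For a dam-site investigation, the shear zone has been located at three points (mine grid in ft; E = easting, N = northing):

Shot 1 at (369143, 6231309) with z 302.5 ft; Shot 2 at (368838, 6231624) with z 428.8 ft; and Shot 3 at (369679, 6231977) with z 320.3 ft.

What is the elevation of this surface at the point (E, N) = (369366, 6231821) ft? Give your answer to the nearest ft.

Let the plane be z = a·E + b·N + c.
Shot 2−Shot 1: −305a + 315b = 126.3;  Shot 3−Shot 1: 536a + 668b = 17.8.
Solving gives a = −0.21139460, b = 0.19626872.
Then c = 302.5 − a·369143 − b·6231309 = −1144673.71.
At (369366, 6231821): z = −78082.0 + 1223111.5 − 1144673.71 = 355.8 ft.

356 ft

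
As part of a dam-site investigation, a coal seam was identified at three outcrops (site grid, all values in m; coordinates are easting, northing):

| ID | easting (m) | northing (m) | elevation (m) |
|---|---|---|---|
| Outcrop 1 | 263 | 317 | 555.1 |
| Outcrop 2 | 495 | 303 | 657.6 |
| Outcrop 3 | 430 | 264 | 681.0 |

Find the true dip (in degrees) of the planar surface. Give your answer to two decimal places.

51.76°

Two edge vectors: Outcrop 1→Outcrop 2 = (232, -14, 102.5), Outcrop 1→Outcrop 3 = (167, -53, 125.9).
Normal n = (Outcrop 1→Outcrop 2) × (Outcrop 1→Outcrop 3) = (3669.9, -12091.3, -9958).
So ∂z/∂easting = −n_x/n_z = 0.36854 and ∂z/∂northing = −n_y/n_z = −1.21423.
Gradient magnitude |∇z| = √(a² + b²) = √(0.13582 + 1.47435) = 1.26893.
True dip = arctan(1.26893) = 51.76°, dipping toward NNW (azimuth ≈ 343°).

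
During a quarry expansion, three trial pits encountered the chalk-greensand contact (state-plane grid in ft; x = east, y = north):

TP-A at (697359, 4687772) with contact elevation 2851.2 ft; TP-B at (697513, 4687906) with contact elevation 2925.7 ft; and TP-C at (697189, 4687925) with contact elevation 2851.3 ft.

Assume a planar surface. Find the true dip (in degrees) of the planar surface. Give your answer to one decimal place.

20.2°

Let the plane be z = a·x + b·y + c.
TP-B−TP-A: 154a + 134b = 74.5;  TP-C−TP-A: −170a + 153b = 0.1.
Solving gives a = 0.24568, b = 0.27363.
Gradient magnitude |∇z| = √(a² + b²) = √(0.06036 + 0.07487) = 0.36773.
True dip = arctan(0.36773) = 20.2°, dipping toward SW (azimuth ≈ 222°).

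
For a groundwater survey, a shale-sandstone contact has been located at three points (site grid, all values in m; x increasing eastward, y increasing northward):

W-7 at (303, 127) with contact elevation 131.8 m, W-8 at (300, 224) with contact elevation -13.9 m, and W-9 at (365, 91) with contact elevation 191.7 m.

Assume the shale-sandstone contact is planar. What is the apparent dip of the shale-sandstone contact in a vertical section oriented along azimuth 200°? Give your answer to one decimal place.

54.0°

Let the plane be z = a·x + b·y + c.
W-8−W-7: −3a + 97b = −145.7;  W-9−W-7: 62a − 36b = 59.9.
Solving gives a = 0.09568, b = −1.49910.
Unit vector along 200° is (sin 200°, cos 200°) = (-0.3420, -0.9397).
Slope in that direction = a·(-0.3420) + b·(-0.9397) = 1.37597.
Apparent dip = arctan|1.37597| = 54.0° (true dip is 56.3°, so apparent ≤ true as expected).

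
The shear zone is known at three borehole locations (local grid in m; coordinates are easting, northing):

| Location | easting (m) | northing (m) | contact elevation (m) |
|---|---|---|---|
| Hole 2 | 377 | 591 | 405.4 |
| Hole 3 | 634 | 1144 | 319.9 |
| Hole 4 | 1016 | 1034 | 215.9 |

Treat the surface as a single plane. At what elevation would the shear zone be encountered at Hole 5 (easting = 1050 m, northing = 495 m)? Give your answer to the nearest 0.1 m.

219.8 m

Let the plane be z = a·easting + b·northing + c.
Hole 3−Hole 2: 257a + 553b = −85.5;  Hole 4−Hole 2: 639a + 443b = −189.5.
Solving gives a = −0.279384, b = −0.024771.
Then c = 405.4 − a·377 − b·591 = 525.37.
At (1050, 495): z = −293.4 − 12.3 + 525.37 = 219.8 m.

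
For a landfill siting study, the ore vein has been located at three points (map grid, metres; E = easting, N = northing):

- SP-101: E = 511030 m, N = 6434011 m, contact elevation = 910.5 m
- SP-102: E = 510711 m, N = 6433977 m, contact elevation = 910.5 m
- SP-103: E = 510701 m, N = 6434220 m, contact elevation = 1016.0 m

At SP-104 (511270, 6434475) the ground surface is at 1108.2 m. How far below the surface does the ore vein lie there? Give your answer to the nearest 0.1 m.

8.2 m

Two edge vectors: SP-101→SP-102 = (-319, -34, 0), SP-101→SP-103 = (-329, 209, 105.5).
Normal n = (SP-101→SP-102) × (SP-101→SP-103) = (-3587, 33654.5, -77857).
So ∂z/∂E = −n_x/n_z = −0.046071644 and ∂z/∂N = −n_y/n_z = 0.432260426.
Intercept c from SP-101: 910.5 + 23543.99 − 2781168.34 = −2756713.84.
At (511270, 6434475): z_contact = −23555.05 + 2781368.91 − 2756713.84 = 1100.01 m.
Depth below ground = 1108.2 − 1100.01 = 8.2 m.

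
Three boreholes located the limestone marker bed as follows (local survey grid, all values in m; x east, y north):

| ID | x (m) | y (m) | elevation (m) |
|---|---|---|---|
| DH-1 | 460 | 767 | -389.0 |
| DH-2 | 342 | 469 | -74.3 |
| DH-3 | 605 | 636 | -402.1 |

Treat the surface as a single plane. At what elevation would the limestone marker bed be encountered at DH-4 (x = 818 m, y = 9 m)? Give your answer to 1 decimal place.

Two edge vectors: DH-1→DH-2 = (-118, -298, 314.7), DH-1→DH-3 = (145, -131, -13.1).
Normal n = (DH-1→DH-2) × (DH-1→DH-3) = (45129.5, 44085.7, 58668).
So ∂z/∂x = −n_x/n_z = −0.76924 and ∂z/∂y = −n_y/n_z = −0.75144.
Intercept c from DH-1: -389 + 353.85 + 576.36 = 541.21.
At (818, 9): z = −629.2 − 6.8 + 541.21 = -94.8 m.

-94.8 m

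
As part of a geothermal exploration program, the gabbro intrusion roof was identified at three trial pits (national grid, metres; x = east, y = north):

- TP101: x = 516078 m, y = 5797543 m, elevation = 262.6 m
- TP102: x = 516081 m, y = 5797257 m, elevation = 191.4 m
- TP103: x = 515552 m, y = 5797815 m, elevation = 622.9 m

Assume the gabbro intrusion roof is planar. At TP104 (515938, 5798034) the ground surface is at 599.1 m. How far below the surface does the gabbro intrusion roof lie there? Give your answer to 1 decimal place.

Two edge vectors: TP101→TP102 = (3, -286, -71.2), TP101→TP103 = (-526, 272, 360.3).
Normal n = (TP101→TP102) × (TP101→TP103) = (-83679.4, 36370.3, -149620).
So ∂z/∂x = −n_x/n_z = −0.559279508 and ∂z/∂y = −n_y/n_z = 0.243084481.
Intercept c from TP101: 262.6 + 288631.85 − 1409292.73 = −1120398.28.
At (515938, 5798034): z_contact = −288553.55 + 1409412.08 − 1120398.28 = 460.25 m.
Depth below ground = 599.1 − 460.25 = 138.8 m.

138.8 m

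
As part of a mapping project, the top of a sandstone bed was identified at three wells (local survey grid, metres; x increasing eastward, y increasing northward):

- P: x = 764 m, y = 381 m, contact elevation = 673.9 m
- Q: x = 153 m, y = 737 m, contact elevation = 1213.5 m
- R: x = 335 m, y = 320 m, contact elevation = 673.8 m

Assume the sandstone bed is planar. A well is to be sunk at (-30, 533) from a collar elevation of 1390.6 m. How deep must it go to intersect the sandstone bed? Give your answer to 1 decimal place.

Two edge vectors: P→Q = (-611, 356, 539.6), P→R = (-429, -61, -0.1).
Normal n = (P→Q) × (P→R) = (32880, -231549.5, 189995).
So ∂z/∂x = −n_x/n_z = −0.17306 and ∂z/∂y = −n_y/n_z = 1.21871.
Intercept c from P: 673.9 + 132.22 − 464.33 = 341.79.
At (-30, 533): z_contact = 5.19 + 649.57 + 341.79 = 996.55 m.
Depth below ground = 1390.6 − 996.55 = 394.0 m.

394.0 m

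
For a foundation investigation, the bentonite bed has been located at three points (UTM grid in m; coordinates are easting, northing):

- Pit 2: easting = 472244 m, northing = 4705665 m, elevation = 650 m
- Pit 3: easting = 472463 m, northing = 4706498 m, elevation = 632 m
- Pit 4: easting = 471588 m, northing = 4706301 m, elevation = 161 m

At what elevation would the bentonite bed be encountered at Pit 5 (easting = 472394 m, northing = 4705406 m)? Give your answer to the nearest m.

782 m

Let the plane be z = a·easting + b·northing + c.
Pit 3−Pit 2: 219a + 833b = −18;  Pit 4−Pit 2: −656a + 636b = −489.
Solving gives a = 0.57732321, b = −0.17338990.
Then c = 650 − a·472244 − b·4705665 = 543927.34.
At (472394, 4705406): z = 272724.0 − 815869.9 + 543927.34 = 781.5 m.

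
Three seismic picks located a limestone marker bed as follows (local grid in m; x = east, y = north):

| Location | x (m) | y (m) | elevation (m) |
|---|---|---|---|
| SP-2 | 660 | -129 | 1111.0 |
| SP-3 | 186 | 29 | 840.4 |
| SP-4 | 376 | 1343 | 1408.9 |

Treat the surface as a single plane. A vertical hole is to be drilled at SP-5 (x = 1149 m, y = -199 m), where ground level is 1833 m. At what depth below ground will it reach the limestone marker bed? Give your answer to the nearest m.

Let the plane be z = a·x + b·y + c.
SP-3−SP-2: −474a + 158b = −270.6;  SP-4−SP-2: −284a + 1472b = 297.9.
Solving gives a = 0.68222, b = 0.33400.
Then c = 1111 − a·660 − b·-129 = 703.82.
At (1149, -199): z_contact = 783.9 − 66.5 + 703.82 = 1421.2 m.
Depth below ground = 1833 − 1421.2 = 412 m.

412 m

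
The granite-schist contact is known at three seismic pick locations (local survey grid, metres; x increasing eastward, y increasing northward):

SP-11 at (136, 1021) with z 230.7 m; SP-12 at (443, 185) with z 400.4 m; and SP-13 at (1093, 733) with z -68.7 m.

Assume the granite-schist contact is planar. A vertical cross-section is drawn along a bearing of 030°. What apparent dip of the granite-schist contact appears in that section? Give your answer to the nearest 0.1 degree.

Two edge vectors: SP-11→SP-12 = (307, -836, 169.7), SP-11→SP-13 = (957, -288, -299.4).
Normal n = (SP-11→SP-12) × (SP-11→SP-13) = (299172, 254318.7, 711636).
So ∂z/∂x = −n_x/n_z = −0.42040 and ∂z/∂y = −n_y/n_z = −0.35737.
Unit vector along 030° is (sin 30°, cos 30°) = (0.5000, 0.8660).
Slope in that direction = a·(0.5000) + b·(0.8660) = −0.51969.
Apparent dip = arctan|0.51969| = 27.5° (true dip is 28.9°, so apparent ≤ true as expected).

27.5°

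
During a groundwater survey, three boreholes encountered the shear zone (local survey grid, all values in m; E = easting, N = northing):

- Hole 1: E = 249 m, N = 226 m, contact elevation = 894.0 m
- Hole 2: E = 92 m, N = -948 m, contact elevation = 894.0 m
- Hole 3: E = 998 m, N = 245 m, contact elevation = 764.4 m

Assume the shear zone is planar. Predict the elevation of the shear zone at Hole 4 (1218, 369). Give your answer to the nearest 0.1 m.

Let the plane be z = a·E + b·N + c.
Hole 2−Hole 1: −157a − 1174b = 0;  Hole 3−Hole 1: 749a + 19b = −129.6.
Solving gives a = −0.173620, b = 0.023218.
Then c = 894 − a·249 − b·226 = 931.98.
At (1218, 369): z = −211.5 + 8.6 + 931.98 = 729.1 m.

729.1 m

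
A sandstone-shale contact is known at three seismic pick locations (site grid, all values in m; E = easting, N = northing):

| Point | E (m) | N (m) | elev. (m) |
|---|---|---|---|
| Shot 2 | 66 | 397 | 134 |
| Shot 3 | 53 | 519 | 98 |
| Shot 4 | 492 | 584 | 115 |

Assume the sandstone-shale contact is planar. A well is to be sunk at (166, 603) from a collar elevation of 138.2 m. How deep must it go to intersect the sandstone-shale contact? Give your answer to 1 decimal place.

Let the plane be z = a·E + b·N + c.
Shot 3−Shot 2: −13a + 122b = −36;  Shot 4−Shot 2: 426a + 187b = −19.
Solving gives a = 0.08114, b = −0.28644.
Then c = 134 − a·66 − b·397 = 242.36.
At (166, 603): z_contact = 13.47 − 172.72 + 242.36 = 83.11 m.
Depth below ground = 138.2 − 83.11 = 55.1 m.

55.1 m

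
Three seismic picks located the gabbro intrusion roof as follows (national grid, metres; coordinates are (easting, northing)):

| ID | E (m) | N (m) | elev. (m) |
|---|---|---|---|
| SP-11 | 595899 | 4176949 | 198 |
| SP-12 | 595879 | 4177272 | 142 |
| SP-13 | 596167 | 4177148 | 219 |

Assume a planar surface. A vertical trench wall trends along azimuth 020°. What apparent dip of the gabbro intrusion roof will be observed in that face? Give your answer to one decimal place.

Two edge vectors: SP-11→SP-12 = (-20, 323, -56), SP-11→SP-13 = (268, 199, 21).
Normal n = (SP-11→SP-12) × (SP-11→SP-13) = (17927, -14588, -90544).
So ∂z/∂E = −n_x/n_z = 0.19799 and ∂z/∂N = −n_y/n_z = −0.16112.
Unit vector along 020° is (sin 20°, cos 20°) = (0.3420, 0.9397).
Slope in that direction = a·(0.3420) + b·(0.9397) = −0.08368.
Apparent dip = arctan|0.08368| = 4.8° (true dip is 14.3°, so apparent ≤ true as expected).

4.8°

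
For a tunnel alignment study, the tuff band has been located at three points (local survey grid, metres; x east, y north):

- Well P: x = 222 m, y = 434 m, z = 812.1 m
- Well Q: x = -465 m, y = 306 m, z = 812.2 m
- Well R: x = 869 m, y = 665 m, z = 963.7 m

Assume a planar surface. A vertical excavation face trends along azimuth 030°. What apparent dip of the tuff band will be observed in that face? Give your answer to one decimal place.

46.7°

Let the plane be z = a·x + b·y + c.
Well Q−Well P: −687a − 128b = 0.1;  Well R−Well P: 647a + 231b = 151.6.
Solving gives a = −0.25603, b = 1.37339.
Unit vector along 030° is (sin 30°, cos 30°) = (0.5000, 0.8660).
Slope in that direction = a·(0.5000) + b·(0.8660) = 1.06137.
Apparent dip = arctan|1.06137| = 46.7° (true dip is 54.4°, so apparent ≤ true as expected).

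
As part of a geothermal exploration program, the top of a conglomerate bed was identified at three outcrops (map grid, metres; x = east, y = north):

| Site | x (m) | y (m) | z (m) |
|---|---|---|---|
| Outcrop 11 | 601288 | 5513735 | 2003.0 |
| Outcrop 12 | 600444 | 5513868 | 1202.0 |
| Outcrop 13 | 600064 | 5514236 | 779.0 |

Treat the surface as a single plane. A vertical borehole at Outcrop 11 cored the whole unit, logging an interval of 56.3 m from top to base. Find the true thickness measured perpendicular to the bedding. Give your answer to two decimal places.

Two edge vectors: Outcrop 11→Outcrop 12 = (-844, 133, -801), Outcrop 11→Outcrop 13 = (-1224, 501, -1224).
Normal n = (Outcrop 11→Outcrop 12) × (Outcrop 11→Outcrop 13) = (238509, -52632, -260052).
So ∂z/∂x = −n_x/n_z = 0.91716 and ∂z/∂y = −n_y/n_z = −0.20239.
|∇z| = √(a²+b²) = 0.93922, so dip δ = arctan(0.93922) = 43.20°.
True thickness = vertical thickness × cos δ = 56.3 × cos 43.20° = 41.04 m.

41.04 m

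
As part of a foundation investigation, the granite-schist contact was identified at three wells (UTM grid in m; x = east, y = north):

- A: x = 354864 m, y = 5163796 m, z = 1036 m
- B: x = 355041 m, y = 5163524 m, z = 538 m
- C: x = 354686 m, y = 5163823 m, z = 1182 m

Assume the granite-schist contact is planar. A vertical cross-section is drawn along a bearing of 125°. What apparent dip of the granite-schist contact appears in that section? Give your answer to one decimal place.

Let the plane be z = a·x + b·y + c.
B−A: 177a − 272b = −498;  C−A: −178a + 27b = 146.
Solving gives a = −0.60192, b = 1.43919.
Unit vector along 125° is (sin 125°, cos 125°) = (0.8192, -0.5736).
Slope in that direction = a·(0.8192) + b·(-0.5736) = −1.31855.
Apparent dip = arctan|1.31855| = 52.8° (true dip is 57.3°, so apparent ≤ true as expected).

52.8°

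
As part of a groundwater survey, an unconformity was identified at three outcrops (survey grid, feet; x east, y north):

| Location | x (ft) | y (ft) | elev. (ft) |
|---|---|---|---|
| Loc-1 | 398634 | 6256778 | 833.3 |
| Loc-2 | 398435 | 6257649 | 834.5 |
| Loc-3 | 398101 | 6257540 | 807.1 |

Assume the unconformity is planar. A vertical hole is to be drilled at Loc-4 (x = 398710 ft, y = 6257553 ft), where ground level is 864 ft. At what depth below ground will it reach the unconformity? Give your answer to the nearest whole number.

10 ft

Two edge vectors: Loc-1→Loc-2 = (-199, 871, 1.2), Loc-1→Loc-3 = (-533, 762, -26.2).
Normal n = (Loc-1→Loc-2) × (Loc-1→Loc-3) = (-23734.6, -5853.4, 312605).
So ∂z/∂x = −n_x/n_z = 0.07592521 and ∂z/∂y = −n_y/n_z = 0.01872459.
Intercept c from Loc-1: 833.3 − 30266.37 − 117155.59 = −146588.66.
At (398710, 6257553): z_contact = 30272.1 + 117170.1 − 146588.66 = 853.6 ft.
Depth below ground = 864 − 853.6 = 10 ft.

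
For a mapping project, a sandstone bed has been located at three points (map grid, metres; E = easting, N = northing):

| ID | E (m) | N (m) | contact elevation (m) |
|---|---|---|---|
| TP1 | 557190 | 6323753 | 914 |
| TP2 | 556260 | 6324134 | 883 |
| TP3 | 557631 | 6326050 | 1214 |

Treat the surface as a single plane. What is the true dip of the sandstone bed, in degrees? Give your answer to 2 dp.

8.00°

Two edge vectors: TP1→TP2 = (-930, 381, -31), TP1→TP3 = (441, 2297, 300).
Normal n = (TP1→TP2) × (TP1→TP3) = (185507, 265329, -2304231).
So ∂z/∂E = −n_x/n_z = 0.08051 and ∂z/∂N = −n_y/n_z = 0.11515.
Gradient magnitude |∇z| = √(a² + b²) = √(0.00648 + 0.01326) = 0.14050.
True dip = arctan(0.14050) = 8.00°, dipping toward SW (azimuth ≈ 215°).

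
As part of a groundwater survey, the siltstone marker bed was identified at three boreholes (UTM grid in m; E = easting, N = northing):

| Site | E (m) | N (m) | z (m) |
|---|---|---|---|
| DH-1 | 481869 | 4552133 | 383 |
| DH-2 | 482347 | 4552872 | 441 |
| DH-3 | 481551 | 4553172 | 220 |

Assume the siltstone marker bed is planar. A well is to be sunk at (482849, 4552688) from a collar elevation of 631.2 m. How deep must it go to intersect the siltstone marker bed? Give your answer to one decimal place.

51.2 m

Two edge vectors: DH-1→DH-2 = (478, 739, 58), DH-1→DH-3 = (-318, 1039, -163).
Normal n = (DH-1→DH-2) × (DH-1→DH-3) = (-180719, 59470, 731644).
So ∂z/∂E = −n_x/n_z = 0.247004007 and ∂z/∂N = −n_y/n_z = −0.081282700.
Intercept c from DH-1: 383 − 119023.57 + 370009.66 = 251369.09.
At (482849, 4552688): z_contact = 119265.64 − 370054.77 + 251369.09 = 579.95 m.
Depth below ground = 631.2 − 579.95 = 51.2 m.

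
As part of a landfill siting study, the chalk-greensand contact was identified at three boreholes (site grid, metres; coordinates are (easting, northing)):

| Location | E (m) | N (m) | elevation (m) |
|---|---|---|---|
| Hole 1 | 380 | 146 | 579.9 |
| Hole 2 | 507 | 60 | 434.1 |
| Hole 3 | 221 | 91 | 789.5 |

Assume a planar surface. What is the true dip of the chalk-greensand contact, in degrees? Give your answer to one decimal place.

51.8°

Let the plane be z = a·E + b·N + c.
Hole 2−Hole 1: 127a − 86b = −145.8;  Hole 3−Hole 1: −159a − 55b = 209.6.
Solving gives a = −1.26069, b = −0.16637.
Gradient magnitude |∇z| = √(a² + b²) = √(1.58934 + 0.02768) = 1.27162.
True dip = arctan(1.27162) = 51.8°, dipping toward E (azimuth ≈ 082°).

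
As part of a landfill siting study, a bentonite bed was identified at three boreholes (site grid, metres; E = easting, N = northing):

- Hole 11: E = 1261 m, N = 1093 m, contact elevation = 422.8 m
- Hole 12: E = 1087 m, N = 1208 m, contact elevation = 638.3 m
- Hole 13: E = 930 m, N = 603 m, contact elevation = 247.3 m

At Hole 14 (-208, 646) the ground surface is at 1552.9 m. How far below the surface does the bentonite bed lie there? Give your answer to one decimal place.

481.9 m

Two edge vectors: Hole 11→Hole 12 = (-174, 115, 215.5), Hole 11→Hole 13 = (-331, -490, -175.5).
Normal n = (Hole 11→Hole 12) × (Hole 11→Hole 13) = (85412.5, -101867.5, 123325).
So ∂z/∂E = −n_x/n_z = −0.692581 and ∂z/∂N = −n_y/n_z = 0.826009.
Intercept c from Hole 11: 422.8 + 873.34 − 902.83 = 393.32.
At (-208, 646): z_contact = 144.06 + 533.60 + 393.32 = 1070.98 m.
Depth below ground = 1552.9 − 1070.98 = 481.9 m.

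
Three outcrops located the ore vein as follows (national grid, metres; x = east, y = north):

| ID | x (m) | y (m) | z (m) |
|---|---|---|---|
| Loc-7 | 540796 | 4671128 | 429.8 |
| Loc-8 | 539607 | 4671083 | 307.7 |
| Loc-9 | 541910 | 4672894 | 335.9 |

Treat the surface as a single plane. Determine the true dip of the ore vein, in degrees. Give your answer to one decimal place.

Two edge vectors: Loc-7→Loc-8 = (-1189, -45, -122.1), Loc-7→Loc-9 = (1114, 1766, -93.9).
Normal n = (Loc-7→Loc-8) × (Loc-7→Loc-9) = (219854.1, -247666.5, -2049644).
So ∂z/∂x = −n_x/n_z = 0.10726 and ∂z/∂y = −n_y/n_z = −0.12083.
Gradient magnitude |∇z| = √(a² + b²) = √(0.01151 + 0.01460) = 0.16158.
True dip = arctan(0.16158) = 9.2°, dipping toward NW (azimuth ≈ 318°).

9.2°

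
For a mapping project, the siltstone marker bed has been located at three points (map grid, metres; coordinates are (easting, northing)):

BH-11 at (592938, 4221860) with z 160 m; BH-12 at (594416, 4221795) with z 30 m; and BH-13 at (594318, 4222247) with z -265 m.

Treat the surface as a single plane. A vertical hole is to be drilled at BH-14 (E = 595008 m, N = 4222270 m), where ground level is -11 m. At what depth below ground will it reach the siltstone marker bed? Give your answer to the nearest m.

Two edge vectors: BH-11→BH-12 = (1478, -65, -130), BH-11→BH-13 = (1380, 387, -425).
Normal n = (BH-11→BH-12) × (BH-11→BH-13) = (77935, 448750, 661686).
So ∂z/∂E = −n_x/n_z = −0.11778245 and ∂z/∂N = −n_y/n_z = −0.67819177.
Intercept c from BH-11: 160 + 69837.69 + 2863230.71 = 2933228.40.
At (595008, 4222270): z_contact = −70081.5 − 2863508.8 + 2933228.40 = -361.9 m.
Depth below ground = -11 − (-361.9) = 351 m.

351 m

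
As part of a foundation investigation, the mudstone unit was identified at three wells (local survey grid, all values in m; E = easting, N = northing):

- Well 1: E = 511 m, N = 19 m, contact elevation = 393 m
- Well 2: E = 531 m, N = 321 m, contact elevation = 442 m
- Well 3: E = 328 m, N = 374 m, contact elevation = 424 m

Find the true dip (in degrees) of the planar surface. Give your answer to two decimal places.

11.34°

Let the plane be z = a·E + b·N + c.
Well 2−Well 1: 20a + 302b = 49;  Well 3−Well 1: −183a + 355b = 31.
Solving gives a = 0.12880, b = 0.15372.
Gradient magnitude |∇z| = √(a² + b²) = √(0.01659 + 0.02363) = 0.20055.
True dip = arctan(0.20055) = 11.34°, dipping toward SW (azimuth ≈ 220°).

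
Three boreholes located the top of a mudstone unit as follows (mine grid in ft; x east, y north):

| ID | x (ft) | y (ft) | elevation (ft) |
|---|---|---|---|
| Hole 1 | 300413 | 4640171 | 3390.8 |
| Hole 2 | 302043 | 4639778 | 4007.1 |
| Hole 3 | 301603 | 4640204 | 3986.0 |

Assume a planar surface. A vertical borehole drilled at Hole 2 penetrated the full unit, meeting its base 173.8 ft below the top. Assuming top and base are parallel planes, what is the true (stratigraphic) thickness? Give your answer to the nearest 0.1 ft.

144.6 ft

Two edge vectors: Hole 1→Hole 2 = (1630, -393, 616.3), Hole 1→Hole 3 = (1190, 33, 595.2).
Normal n = (Hole 1→Hole 2) × (Hole 1→Hole 3) = (-254251.5, -236779, 521460).
So ∂z/∂x = −n_x/n_z = 0.48758 and ∂z/∂y = −n_y/n_z = 0.45407.
|∇z| = √(a²+b²) = 0.66627, so dip δ = arctan(0.66627) = 33.67°.
True thickness = vertical thickness × cos δ = 173.8 × cos 33.67° = 144.6 ft.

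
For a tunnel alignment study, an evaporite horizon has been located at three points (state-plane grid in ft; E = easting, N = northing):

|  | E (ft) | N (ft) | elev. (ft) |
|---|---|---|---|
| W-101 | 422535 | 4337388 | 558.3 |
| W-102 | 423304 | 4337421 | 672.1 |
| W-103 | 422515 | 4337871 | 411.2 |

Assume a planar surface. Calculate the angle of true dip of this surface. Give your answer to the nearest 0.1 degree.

18.7°

Two edge vectors: W-101→W-102 = (769, 33, 113.8), W-101→W-103 = (-20, 483, -147.1).
Normal n = (W-101→W-102) × (W-101→W-103) = (-59819.7, 110843.9, 372087).
So ∂z/∂E = −n_x/n_z = 0.16077 and ∂z/∂N = −n_y/n_z = −0.29790.
Gradient magnitude |∇z| = √(a² + b²) = √(0.02585 + 0.08874) = 0.33851.
True dip = arctan(0.33851) = 18.7°, dipping toward NNW (azimuth ≈ 332°).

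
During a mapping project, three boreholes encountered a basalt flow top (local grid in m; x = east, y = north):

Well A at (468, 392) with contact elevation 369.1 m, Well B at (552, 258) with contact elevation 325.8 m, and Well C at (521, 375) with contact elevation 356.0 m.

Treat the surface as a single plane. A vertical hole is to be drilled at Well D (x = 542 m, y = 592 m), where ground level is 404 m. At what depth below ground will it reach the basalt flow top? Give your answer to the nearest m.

6 m

Let the plane be z = a·x + b·y + c.
Well B−Well A: 84a − 134b = −43.3;  Well C−Well A: 53a − 17b = −13.1.
Solving gives a = −0.17964, b = 0.21052.
Then c = 369.1 − a·468 − b·392 = 370.65.
At (542, 592): z_contact = −97.4 + 124.6 + 370.65 = 397.9 m.
Depth below ground = 404 − 397.9 = 6 m.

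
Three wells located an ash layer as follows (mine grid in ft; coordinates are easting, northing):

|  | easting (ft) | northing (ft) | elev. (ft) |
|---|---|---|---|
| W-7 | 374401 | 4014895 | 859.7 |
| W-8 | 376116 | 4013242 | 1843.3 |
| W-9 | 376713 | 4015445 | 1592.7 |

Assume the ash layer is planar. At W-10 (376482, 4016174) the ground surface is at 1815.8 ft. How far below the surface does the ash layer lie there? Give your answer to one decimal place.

463.7 ft

Let the plane be z = a·easting + b·northing + c.
W-8−W-7: 1715a − 1653b = 983.6;  W-9−W-7: 2312a + 550b = 733.
Solving gives a = 0.367814092, b = −0.213429420.
Then c = 859.7 − a·374401 − b·4014895 = 720046.45.
At (376482, 4016174): z_contact = 138475.39 − 857169.69 + 720046.45 = 1352.14 ft.
Depth below ground = 1815.8 − 1352.14 = 463.7 ft.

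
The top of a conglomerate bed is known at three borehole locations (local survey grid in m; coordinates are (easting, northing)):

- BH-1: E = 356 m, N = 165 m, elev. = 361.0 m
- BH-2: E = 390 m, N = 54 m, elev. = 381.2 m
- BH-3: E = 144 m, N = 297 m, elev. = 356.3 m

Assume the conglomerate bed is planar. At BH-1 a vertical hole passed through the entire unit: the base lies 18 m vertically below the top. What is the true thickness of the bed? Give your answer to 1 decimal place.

Two edge vectors: BH-1→BH-2 = (34, -111, 20.2), BH-1→BH-3 = (-212, 132, -4.7).
Normal n = (BH-1→BH-2) × (BH-1→BH-3) = (-2144.7, -4122.6, -19044).
So ∂z/∂E = −n_x/n_z = −0.11262 and ∂z/∂N = −n_y/n_z = −0.21648.
|∇z| = √(a²+b²) = 0.24402, so dip δ = arctan(0.24402) = 13.71°.
True thickness = vertical thickness × cos δ = 18 × cos 13.71° = 17.5 m.

17.5 m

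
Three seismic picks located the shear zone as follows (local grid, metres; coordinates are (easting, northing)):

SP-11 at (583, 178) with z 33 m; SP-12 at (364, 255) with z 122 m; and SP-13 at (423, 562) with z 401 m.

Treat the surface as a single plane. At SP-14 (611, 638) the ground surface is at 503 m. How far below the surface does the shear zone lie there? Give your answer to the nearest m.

47 m

Let the plane be z = a·E + b·N + c.
SP-12−SP-11: −219a + 77b = 89;  SP-13−SP-11: −160a + 384b = 368.
Solving gives a = −0.08136, b = 0.92443.
Then c = 33 − a·583 − b·178 = −84.11.
At (611, 638): z_contact = −49.7 + 589.8 − 84.11 = 456.0 m.
Depth below ground = 503 − 456.0 = 47 m.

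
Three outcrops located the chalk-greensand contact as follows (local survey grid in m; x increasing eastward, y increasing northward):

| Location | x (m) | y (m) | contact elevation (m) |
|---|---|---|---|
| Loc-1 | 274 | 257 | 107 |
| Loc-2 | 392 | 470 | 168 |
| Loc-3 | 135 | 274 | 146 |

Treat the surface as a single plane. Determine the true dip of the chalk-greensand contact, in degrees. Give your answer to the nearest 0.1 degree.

25.3°

Two edge vectors: Loc-1→Loc-2 = (118, 213, 61), Loc-1→Loc-3 = (-139, 17, 39).
Normal n = (Loc-1→Loc-2) × (Loc-1→Loc-3) = (7270, -13081, 31613).
So ∂z/∂x = −n_x/n_z = −0.22997 and ∂z/∂y = −n_y/n_z = 0.41379.
Gradient magnitude |∇z| = √(a² + b²) = √(0.05289 + 0.17122) = 0.47340.
True dip = arctan(0.47340) = 25.3°, dipping toward SSE (azimuth ≈ 151°).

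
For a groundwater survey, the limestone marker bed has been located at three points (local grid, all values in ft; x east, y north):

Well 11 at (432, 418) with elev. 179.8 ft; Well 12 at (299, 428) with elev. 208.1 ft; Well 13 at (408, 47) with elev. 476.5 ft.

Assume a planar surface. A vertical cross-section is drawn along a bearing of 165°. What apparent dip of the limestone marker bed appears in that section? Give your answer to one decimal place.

34.4°

Two edge vectors: Well 11→Well 12 = (-133, 10, 28.3), Well 11→Well 13 = (-24, -371, 296.7).
Normal n = (Well 11→Well 12) × (Well 11→Well 13) = (13466.3, 38781.9, 49583).
So ∂z/∂x = −n_x/n_z = −0.27159 and ∂z/∂y = −n_y/n_z = −0.78216.
Unit vector along 165° is (sin 165°, cos 165°) = (0.2588, -0.9659).
Slope in that direction = a·(0.2588) + b·(-0.9659) = 0.68522.
Apparent dip = arctan|0.68522| = 34.4° (true dip is 39.6°, so apparent ≤ true as expected).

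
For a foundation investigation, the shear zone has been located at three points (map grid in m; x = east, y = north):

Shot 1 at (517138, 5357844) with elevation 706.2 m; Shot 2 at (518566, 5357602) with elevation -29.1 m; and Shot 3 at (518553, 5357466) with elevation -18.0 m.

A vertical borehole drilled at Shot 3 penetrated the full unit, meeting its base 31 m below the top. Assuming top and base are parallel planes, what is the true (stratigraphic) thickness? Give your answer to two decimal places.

Two edge vectors: Shot 1→Shot 2 = (1428, -242, -735.3), Shot 1→Shot 3 = (1415, -378, -724.2).
Normal n = (Shot 1→Shot 2) × (Shot 1→Shot 3) = (-102687, -6291.9, -197354).
So ∂z/∂x = −n_x/n_z = −0.52032 and ∂z/∂y = −n_y/n_z = −0.03188.
|∇z| = √(a²+b²) = 0.52129, so dip δ = arctan(0.52129) = 27.53°.
True thickness = vertical thickness × cos δ = 31 × cos 27.53° = 27.49 m.

27.49 m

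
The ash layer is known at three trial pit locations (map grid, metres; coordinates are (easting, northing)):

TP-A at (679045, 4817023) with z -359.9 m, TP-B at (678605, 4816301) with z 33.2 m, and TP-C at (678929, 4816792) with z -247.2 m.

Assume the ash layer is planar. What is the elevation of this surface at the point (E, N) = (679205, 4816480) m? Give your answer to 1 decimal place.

-323.2 m

Two edge vectors: TP-A→TP-B = (-440, -722, 393.1), TP-A→TP-C = (-116, -231, 112.7).
Normal n = (TP-A→TP-B) × (TP-A→TP-C) = (9436.7, 3988.4, 17888).
So ∂z/∂E = −n_x/n_z = −0.527543605 and ∂z/∂N = −n_y/n_z = −0.222965116.
Intercept c from TP-A: -359.9 + 358225.85 + 1074028.09 = 1431894.04.
At (679205, 4816480): z = −358310.3 − 1073907.0 + 1431894.04 = -323.2 m.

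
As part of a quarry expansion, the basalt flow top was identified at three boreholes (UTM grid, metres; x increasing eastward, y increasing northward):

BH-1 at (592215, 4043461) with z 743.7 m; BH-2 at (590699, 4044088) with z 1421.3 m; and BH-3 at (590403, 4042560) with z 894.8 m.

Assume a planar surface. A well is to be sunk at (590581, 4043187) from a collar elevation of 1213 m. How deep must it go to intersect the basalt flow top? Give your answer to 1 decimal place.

118.1 m

Let the plane be z = a·x + b·y + c.
BH-2−BH-1: −1516a + 627b = 677.6;  BH-3−BH-1: −1812a − 901b = 151.1.
Solving gives a = −0.281872912, b = 0.399171716.
Then c = 743.7 − a·592215 − b·4043461 = −1446362.20.
At (590581, 4043187): z_contact = −166468.79 + 1613925.89 − 1446362.20 = 1094.91 m.
Depth below ground = 1213 − 1094.91 = 118.1 m.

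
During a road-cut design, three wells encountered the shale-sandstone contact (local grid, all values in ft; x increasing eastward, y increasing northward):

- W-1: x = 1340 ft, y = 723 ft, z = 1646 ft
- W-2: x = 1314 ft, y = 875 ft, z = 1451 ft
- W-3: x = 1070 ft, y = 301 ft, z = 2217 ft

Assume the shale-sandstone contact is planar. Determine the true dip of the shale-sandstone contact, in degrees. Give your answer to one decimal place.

52.4°

Let the plane be z = a·x + b·y + c.
W-2−W-1: −26a + 152b = −195;  W-3−W-1: −270a − 422b = 571.
Solving gives a = −0.08656, b = −1.29770.
Gradient magnitude |∇z| = √(a² + b²) = √(0.00749 + 1.68403) = 1.30058.
True dip = arctan(1.30058) = 52.4°, dipping toward N (azimuth ≈ 004°).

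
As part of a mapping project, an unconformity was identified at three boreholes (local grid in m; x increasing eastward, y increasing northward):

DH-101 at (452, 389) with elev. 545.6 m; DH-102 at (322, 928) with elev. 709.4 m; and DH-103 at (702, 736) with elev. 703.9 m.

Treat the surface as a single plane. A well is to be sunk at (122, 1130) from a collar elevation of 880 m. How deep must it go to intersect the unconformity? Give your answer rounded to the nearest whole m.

Two edge vectors: DH-101→DH-102 = (-130, 539, 163.8), DH-101→DH-103 = (250, 347, 158.3).
Normal n = (DH-101→DH-102) × (DH-101→DH-103) = (28485.1, 61529, -179860).
So ∂z/∂x = −n_x/n_z = 0.15837 and ∂z/∂y = −n_y/n_z = 0.34209.
Intercept c from DH-101: 545.6 − 71.58 − 133.07 = 340.94.
At (122, 1130): z_contact = 19.3 + 386.6 + 340.94 = 746.8 m.
Depth below ground = 880 − 746.8 = 133 m.

133 m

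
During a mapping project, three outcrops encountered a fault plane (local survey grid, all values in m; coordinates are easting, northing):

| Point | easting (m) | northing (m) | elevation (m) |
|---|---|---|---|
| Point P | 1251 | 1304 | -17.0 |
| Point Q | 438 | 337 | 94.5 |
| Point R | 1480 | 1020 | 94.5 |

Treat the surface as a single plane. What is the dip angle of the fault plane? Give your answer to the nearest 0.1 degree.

17.1°

Let the plane be z = a·easting + b·northing + c.
Point Q−Point P: −813a − 967b = 111.5;  Point R−Point P: 229a − 284b = 111.5.
Solving gives a = 0.16836, b = −0.25685.
Gradient magnitude |∇z| = √(a² + b²) = √(0.02834 + 0.06597) = 0.30711.
True dip = arctan(0.30711) = 17.1°, dipping toward NNW (azimuth ≈ 327°).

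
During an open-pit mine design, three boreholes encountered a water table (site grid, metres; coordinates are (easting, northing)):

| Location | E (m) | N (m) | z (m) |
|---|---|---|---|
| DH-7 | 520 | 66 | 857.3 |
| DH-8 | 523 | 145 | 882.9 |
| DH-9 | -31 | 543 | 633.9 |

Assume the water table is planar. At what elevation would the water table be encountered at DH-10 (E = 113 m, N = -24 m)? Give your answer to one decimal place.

560.1 m

Two edge vectors: DH-7→DH-8 = (3, 79, 25.6), DH-7→DH-9 = (-551, 477, -223.4).
Normal n = (DH-7→DH-8) × (DH-7→DH-9) = (-29859.8, -13435.4, 44960).
So ∂z/∂E = −n_x/n_z = 0.66414 and ∂z/∂N = −n_y/n_z = 0.29883.
Intercept c from DH-7: 857.3 − 345.35 − 19.72 = 492.22.
At (113, -24): z = 75.0 − 7.2 + 492.22 = 560.1 m.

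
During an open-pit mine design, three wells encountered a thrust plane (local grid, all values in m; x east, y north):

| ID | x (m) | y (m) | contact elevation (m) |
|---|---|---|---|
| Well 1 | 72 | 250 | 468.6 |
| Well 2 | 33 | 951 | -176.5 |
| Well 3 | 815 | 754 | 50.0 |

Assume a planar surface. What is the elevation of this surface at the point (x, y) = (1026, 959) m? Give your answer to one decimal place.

Two edge vectors: Well 1→Well 2 = (-39, 701, -645.1), Well 1→Well 3 = (743, 504, -418.6).
Normal n = (Well 1→Well 2) × (Well 1→Well 3) = (31691.8, -495634.7, -540499).
So ∂z/∂x = −n_x/n_z = 0.058634 and ∂z/∂y = −n_y/n_z = −0.916995.
Intercept c from Well 1: 468.6 − 4.22 + 229.25 = 693.63.
At (1026, 959): z = 60.2 − 879.4 + 693.63 = -125.6 m.

-125.6 m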